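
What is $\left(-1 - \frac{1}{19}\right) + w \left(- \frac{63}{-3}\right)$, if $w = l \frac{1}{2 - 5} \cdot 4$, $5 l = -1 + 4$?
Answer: $- \frac{1696}{95} \approx -17.853$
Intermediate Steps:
$l = \frac{3}{5}$ ($l = \frac{-1 + 4}{5} = \frac{1}{5} \cdot 3 = \frac{3}{5} \approx 0.6$)
$w = - \frac{4}{5}$ ($w = \frac{3 \frac{1}{2 - 5} \cdot 4}{5} = \frac{3 \frac{1}{-3} \cdot 4}{5} = \frac{3 \left(\left(- \frac{1}{3}\right) 4\right)}{5} = \frac{3}{5} \left(- \frac{4}{3}\right) = - \frac{4}{5} \approx -0.8$)
$\left(-1 - \frac{1}{19}\right) + w \left(- \frac{63}{-3}\right) = \left(-1 - \frac{1}{19}\right) - \frac{4 \left(- \frac{63}{-3}\right)}{5} = \left(-1 - \frac{1}{19}\right) - \frac{4 \left(\left(-63\right) \left(- \frac{1}{3}\right)\right)}{5} = \left(-1 - \frac{1}{19}\right) - \frac{84}{5} = - \frac{20}{19} - \frac{84}{5} = - \frac{1696}{95}$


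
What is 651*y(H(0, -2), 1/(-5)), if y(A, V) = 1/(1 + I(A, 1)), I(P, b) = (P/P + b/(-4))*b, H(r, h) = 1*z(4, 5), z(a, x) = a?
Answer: 372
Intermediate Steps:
H(r, h) = 4 (H(r, h) = 1*4 = 4)
I(P, b) = b*(1 - b/4) (I(P, b) = (1 + b*(-¼))*b = (1 - b/4)*b = b*(1 - b/4))
y(A, V) = 4/7 (y(A, V) = 1/(1 + (¼)*1*(4 - 1*1)) = 1/(1 + (¼)*1*(4 - 1)) = 1/(1 + (¼)*1*3) = 1/(1 + ¾) = 1/(7/4) = 4/7)
651*y(H(0, -2), 1/(-5)) = 651*(4/7) = 372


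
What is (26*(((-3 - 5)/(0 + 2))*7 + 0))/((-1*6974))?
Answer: 364/3487 ≈ 0.10439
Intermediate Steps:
(26*(((-3 - 5)/(0 + 2))*7 + 0))/((-1*6974)) = (26*(-8/2*7 + 0))/(-6974) = (26*(-8*½*7 + 0))*(-1/6974) = (26*(-4*7 + 0))*(-1/6974) = (26*(-28 + 0))*(-1/6974) = (26*(-28))*(-1/6974) = -728*(-1/6974) = 364/3487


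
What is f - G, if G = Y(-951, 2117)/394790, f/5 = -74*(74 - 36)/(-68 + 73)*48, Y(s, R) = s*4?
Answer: -26643585618/197395 ≈ -1.3498e+5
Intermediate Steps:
Y(s, R) = 4*s
f = -134976 (f = 5*(-74*(74 - 36)/(-68 + 73)*48) = 5*(-2812/5*48) = 5*(-134976/5) = -134976)
G = -1902/197395 (G = (4*(-951))/394790 = -3804*1/394790 = -1902/197395 ≈ -0.0096355)
f - G = -134976 - 1*(-1902/197395) = -134976 + 1902/197395 = -26643585618/197395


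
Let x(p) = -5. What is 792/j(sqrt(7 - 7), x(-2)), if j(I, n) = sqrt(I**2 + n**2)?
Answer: 792/5 ≈ 158.40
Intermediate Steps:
792/j(sqrt(7 - 7), x(-2)) = 792/(sqrt((sqrt(7 - 7))**2 + (-5)**2)) = 792/(sqrt((sqrt(0))**2 + 25)) = 792/(sqrt(0**2 + 25)) = 792/(sqrt(0 + 25)) = 792/(sqrt(25)) = 792/5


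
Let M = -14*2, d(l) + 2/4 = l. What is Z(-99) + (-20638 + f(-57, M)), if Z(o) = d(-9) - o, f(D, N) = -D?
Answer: -40983/2 ≈ -20492.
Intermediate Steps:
d(l) = -½ + l
M = -28
Z(o) = -19/2 - o (Z(o) = (-½ - 9) - o = -19/2 - o)
Z(-99) + (-20638 + f(-57, M)) = (-19/2 - 1*(-99)) + (-20638 - 1*(-57)) = (-19/2 + 99) + (-20638 + 57) = 179/2 - 20581 = -40983/2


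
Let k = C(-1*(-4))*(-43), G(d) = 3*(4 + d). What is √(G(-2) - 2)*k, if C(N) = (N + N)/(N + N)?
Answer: -86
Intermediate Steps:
C(N) = 1 (C(N) = (2*N)/((2*N)) = (2*N)*(1/(2*N)) = 1)
G(d) = 12 + 3*d
k = -43 (k = 1*(-43) = -43)
√(G(-2) - 2)*k = √((12 + 3*(-2)) - 2)*(-43) = √((12 - 6) - 2)*(-43) = √(6 - 2)*(-43) = √4*(-43) = 2*(-43) = -86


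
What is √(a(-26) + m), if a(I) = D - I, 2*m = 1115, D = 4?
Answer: 5*√94/2 ≈ 24.238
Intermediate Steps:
m = 1115/2 (m = (½)*1115 = 1115/2 ≈ 557.50)
a(I) = 4 - I
√(a(-26) + m) = √((4 - 1*(-26)) + 1115/2) = √((4 + 26) + 1115/2) = √(30 + 1115/2) = √(1175/2) = 5*√94/2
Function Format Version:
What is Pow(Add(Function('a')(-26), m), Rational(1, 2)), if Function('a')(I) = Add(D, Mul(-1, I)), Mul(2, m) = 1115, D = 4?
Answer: Mul(Rational(5, 2), Pow(94, Rational(1, 2))) ≈ 24.238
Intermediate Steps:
m = Rational(1115, 2) (m = Mul(Rational(1, 2), 1115) = Rational(1115, 2) ≈ 557.50)
Function('a')(I) = Add(4, Mul(-1, I))
Pow(Add(Function('a')(-26), m), Rational(1, 2)) = Pow(Add(Add(4, Mul(-1, -26)), Rational(1115, 2)), Rational(1, 2)) = Pow(Add(Add(4, 26), Rational(1115, 2)), Rational(1, 2)) = Pow(Add(30, Rational(1115, 2)), Rational(1, 2)) = Pow(Rational(1175, 2), Rational(1, 2)) = Mul(Rational(5, 2), Pow(94, Rational(1, 2)))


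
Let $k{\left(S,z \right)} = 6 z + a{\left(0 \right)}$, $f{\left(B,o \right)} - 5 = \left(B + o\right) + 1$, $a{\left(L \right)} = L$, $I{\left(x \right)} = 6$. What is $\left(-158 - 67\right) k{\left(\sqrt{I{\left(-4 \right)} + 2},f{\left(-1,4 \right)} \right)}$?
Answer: $-12150$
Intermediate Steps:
$f{\left(B,o \right)} = 6 + B + o$ ($f{\left(B,o \right)} = 5 + \left(\left(B + o\right) + 1\right) = 5 + \left(1 + B + o\right) = 6 + B + o$)
$k{\left(S,z \right)} = 6 z$ ($k{\left(S,z \right)} = 6 z + 0 = 6 z$)
$\left(-158 - 67\right) k{\left(\sqrt{I{\left(-4 \right)} + 2},f{\left(-1,4 \right)} \right)} = \left(-158 - 67\right) 6 \left(6 - 1 + 4\right) = - 225 \cdot 6 \cdot 9 = \left(-225\right) 54 = -12150$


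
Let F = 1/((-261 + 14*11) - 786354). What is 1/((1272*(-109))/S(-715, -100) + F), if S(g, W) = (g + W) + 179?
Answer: 786461/171448497 ≈ 0.0045872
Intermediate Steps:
S(g, W) = 179 + W + g (S(g, W) = (W + g) + 179 = 179 + W + g)
F = -1/786461 (F = 1/((-261 + 154) - 786354) = 1/(-107 - 786354) = 1/(-786461) = -1/786461 ≈ -1.2715e-6)
1/((1272*(-109))/S(-715, -100) + F) = 1/((1272*(-109))/(179 - 100 - 715) - 1/786461) = 1/(-138648/(-636) - 1/786461) = 1/(-138648*(-1/636) - 1/786461) = 1/(218 - 1/786461) = 1/(171448497/786461) = 786461/171448497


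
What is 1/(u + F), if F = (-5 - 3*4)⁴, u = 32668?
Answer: 1/116189 ≈ 8.6067e-6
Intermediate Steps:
F = 83521 (F = (-5 - 12)⁴ = (-17)⁴ = 83521)
1/(u + F) = 1/(32668 + 83521) = 1/116189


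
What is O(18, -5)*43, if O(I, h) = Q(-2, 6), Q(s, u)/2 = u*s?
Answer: -1032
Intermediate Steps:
Q(s, u) = 2*s*u (Q(s, u) = 2*(u*s) = 2*(s*u) = 2*s*u)
O(I, h) = -24 (O(I, h) = 2*(-2)*6 = -24)
O(18, -5)*43 = -24*43 = -1032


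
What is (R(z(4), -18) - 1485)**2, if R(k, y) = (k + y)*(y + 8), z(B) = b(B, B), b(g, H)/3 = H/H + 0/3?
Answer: 1782225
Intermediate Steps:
b(g, H) = 3 (b(g, H) = 3*(H/H + 0/3) = 3*(1 + 0*(1/3)) = 3*(1 + 0) = 3*1 = 3)
z(B) = 3
R(k, y) = (8 + y)*(k + y) (R(k, y) = (k + y)*(8 + y) = (8 + y)*(k + y))
(R(z(4), -18) - 1485)**2 = (((-18)**2 + 8*3 + 8*(-18) + 3*(-18)) - 1485)**2 = ((324 + 24 - 144 - 54) - 1485)**2 = (150 - 1485)**2 = (-1335)**2 = 1782225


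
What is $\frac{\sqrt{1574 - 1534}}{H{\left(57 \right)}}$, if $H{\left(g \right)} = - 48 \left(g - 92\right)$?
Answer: $\frac{\sqrt{10}}{840} \approx 0.0037646$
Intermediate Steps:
$H{\left(g \right)} = 4416 - 48 g$ ($H{\left(g \right)} = - 48 \left(-92 + g\right) = 4416 - 48 g$)
$\frac{\sqrt{1574 - 1534}}{H{\left(57 \right)}} = \frac{\sqrt{1574 - 1534}}{4416 - 2736} = \frac{\sqrt{40}}{4416 - 2736} = \frac{2 \sqrt{10}}{1680} = 2 \sqrt{10} \cdot \frac{1}{1680} = \frac{\sqrt{10}}{840}$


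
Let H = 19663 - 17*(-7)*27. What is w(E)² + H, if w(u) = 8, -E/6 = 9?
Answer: 22940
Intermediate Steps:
E = -54 (E = -6*9 = -54)
H = 22876 (H = 19663 + 119*27 = 19663 + 3213 = 22876)
w(E)² + H = 8² + 22876 = 64 + 22876 = 22940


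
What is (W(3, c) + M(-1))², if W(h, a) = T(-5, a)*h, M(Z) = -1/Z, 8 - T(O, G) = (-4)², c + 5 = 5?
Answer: 529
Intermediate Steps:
c = 0 (c = -5 + 5 = 0)
T(O, G) = -8 (T(O, G) = 8 - 1*(-4)² = 8 - 1*16 = 8 - 16 = -8)
W(h, a) = -8*h
(W(3, c) + M(-1))² = (-8*3 - 1/(-1))² = (-24 - 1*(-1))² = (-24 + 1)² = (-23)² = 529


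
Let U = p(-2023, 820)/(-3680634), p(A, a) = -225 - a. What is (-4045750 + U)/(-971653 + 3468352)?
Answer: -14890925004455/9189435227166 ≈ -1.6204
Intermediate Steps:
U = 1045/3680634 (U = (-225 - 1*820)/(-3680634) = (-225 - 820)*(-1/3680634) = -1045*(-1/3680634) = 1045/3680634 ≈ 0.00028392)
(-4045750 + U)/(-971653 + 3468352) = (-4045750 + 1045/3680634)/(-971653 + 3468352) = -14890925004455/3680634/2496699 = -14890925004455/3680634*1/2496699 = -14890925004455/9189435227166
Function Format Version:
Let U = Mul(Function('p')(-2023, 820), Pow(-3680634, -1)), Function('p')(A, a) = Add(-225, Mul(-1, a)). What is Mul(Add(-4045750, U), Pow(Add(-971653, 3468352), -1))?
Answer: Rational(-14890925004455, 9189435227166) ≈ -1.6204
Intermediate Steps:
U = Rational(1045, 3680634) (U = Mul(Add(-225, Mul(-1, 820)), Pow(-3680634, -1)) = Mul(Add(-225, -820), Rational(-1, 3680634)) = Mul(-1045, Rational(-1, 3680634)) = Rational(1045, 3680634) ≈ 0.00028392)
Mul(Add(-4045750, U), Pow(Add(-971653, 3468352), -1)) = Mul(Add(-4045750, Rational(1045, 3680634)), Pow(Add(-971653, 3468352), -1)) = Mul(Rational(-14890925004455, 3680634), Pow(2496699, -1)) = Mul(Rational(-14890925004455, 3680634), Rational(1, 2496699)) = Rational(-14890925004455, 9189435227166)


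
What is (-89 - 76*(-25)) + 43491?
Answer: 45302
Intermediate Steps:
(-89 - 76*(-25)) + 43491 = (-89 + 1900) + 43491 = 1811 + 43491 = 45302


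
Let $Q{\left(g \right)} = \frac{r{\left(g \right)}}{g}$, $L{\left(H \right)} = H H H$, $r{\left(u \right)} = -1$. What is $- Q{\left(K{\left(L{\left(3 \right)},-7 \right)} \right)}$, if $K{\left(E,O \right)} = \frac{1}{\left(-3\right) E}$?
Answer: $-81$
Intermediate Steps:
$L{\left(H \right)} = H^{3}$ ($L{\left(H \right)} = H^{2} H = H^{3}$)
$K{\left(E,O \right)} = - \frac{1}{3 E}$
$Q{\left(g \right)} = - \frac{1}{g}$
$- Q{\left(K{\left(L{\left(3 \right)},-7 \right)} \right)} = - \frac{-1}{\left(- \frac{1}{3}\right) \frac{1}{3^{3}}} = - \frac{-1}{\left(- \frac{1}{3}\right) \frac{1}{27}} = - \frac{-1}{- \frac{1}{81}} = - \left(-1\right) \left(-81\right) = \left(-1\right) 81 = -81$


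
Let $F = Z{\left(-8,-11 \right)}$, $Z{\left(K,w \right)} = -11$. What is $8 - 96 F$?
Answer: $1064$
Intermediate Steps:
$F = -11$
$8 - 96 F = 8 - -1056 = 8 + 1056 = 1064$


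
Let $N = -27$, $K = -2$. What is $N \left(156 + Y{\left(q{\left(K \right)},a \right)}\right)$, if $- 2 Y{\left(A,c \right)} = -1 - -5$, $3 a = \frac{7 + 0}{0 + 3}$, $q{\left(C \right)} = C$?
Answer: $-4158$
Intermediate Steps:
$a = \frac{7}{9}$ ($a = \frac{\left(7 + 0\right) \frac{1}{0 + 3}}{3} = \frac{7 \cdot \frac{1}{3}}{3} = \frac{1}{3} \cdot \frac{7}{3} = \frac{7}{9} \approx 0.77778$)
$Y{\left(A,c \right)} = -2$ ($Y{\left(A,c \right)} = - \frac{-1 - -5}{2} = - \frac{-1 + 5}{2} = \left(- \frac{1}{2}\right) 4 = -2$)
$N \left(156 + Y{\left(q{\left(K \right)},a \right)}\right) = - 27 \left(156 - 2\right) = \left(-27\right) 154 = -4158$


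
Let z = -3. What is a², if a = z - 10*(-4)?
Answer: 1369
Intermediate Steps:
a = 37 (a = -3 - 10*(-4) = -3 - 1*(-40) = -3 + 40 = 37)
a² = 37² = 1369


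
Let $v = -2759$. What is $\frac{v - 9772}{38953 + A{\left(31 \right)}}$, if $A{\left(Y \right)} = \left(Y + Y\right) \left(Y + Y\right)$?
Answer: $- \frac{12531}{42797} \approx -0.2928$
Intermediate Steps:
$A{\left(Y \right)} = 4 Y^{2}$ ($A{\left(Y \right)} = 2 Y 2 Y = 4 Y^{2}$)
$\frac{v - 9772}{38953 + A{\left(31 \right)}} = \frac{-2759 - 9772}{38953 + 4 \cdot 31^{2}} = - \frac{12531}{38953 + 4 \cdot 961} = - \frac{12531}{38953 + 3844} = - \frac{12531}{42797}$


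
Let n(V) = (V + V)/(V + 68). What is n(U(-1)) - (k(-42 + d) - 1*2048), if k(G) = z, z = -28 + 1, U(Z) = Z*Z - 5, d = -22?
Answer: 16599/8 ≈ 2074.9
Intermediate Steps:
U(Z) = -5 + Z² (U(Z) = Z² - 5 = -5 + Z²)
n(V) = 2*V/(68 + V) (n(V) = (2*V)/(68 + V) = 2*V/(68 + V))
z = -27
k(G) = -27
n(U(-1)) - (k(-42 + d) - 1*2048) = 2*(-5 + (-1)²)/(68 + (-5 + (-1)²)) - (-27 - 1*2048) = 2*(-5 + 1)/(68 + (-5 + 1)) - (-27 - 2048) = 2*(-4)/(68 - 4) - 1*(-2075) = 2*(-4)/64 + 2075 = 2*(-4)*(1/64) + 2075 = -⅛ + 2075 = 16599/8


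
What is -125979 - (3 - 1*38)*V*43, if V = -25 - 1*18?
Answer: -190694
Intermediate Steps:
V = -43 (V = -25 - 18 = -43)
-125979 - (3 - 1*38)*V*43 = -125979 - (3 - 1*38)*(-43)*43 = -125979 - (3 - 38)*(-43)*43 = -125979 - (-35*(-43))*43 = -125979 - 1505*43 = -125979 - 1*64715 = -125979 - 64715 = -190694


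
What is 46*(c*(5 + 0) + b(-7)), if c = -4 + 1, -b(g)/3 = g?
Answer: 276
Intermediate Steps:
b(g) = -3*g
c = -3
46*(c*(5 + 0) + b(-7)) = 46*(-3*(5 + 0) - 3*(-7)) = 46*(-3*5 + 21) = 46*(-15 + 21) = 46*6 = 276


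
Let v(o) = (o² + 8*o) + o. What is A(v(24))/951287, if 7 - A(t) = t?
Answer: -785/951287 ≈ -0.00082520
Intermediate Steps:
v(o) = o² + 9*o
A(t) = 7 - t
A(v(24))/951287 = (7 - 24*(9 + 24))/951287 = (7 - 24*33)*(1/951287) = (7 - 1*792)*(1/951287) = (7 - 792)*(1/951287) = -785*1/951287 = -785/951287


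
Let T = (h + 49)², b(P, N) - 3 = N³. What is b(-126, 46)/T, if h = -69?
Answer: 97339/400 ≈ 243.35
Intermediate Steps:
b(P, N) = 3 + N³
T = 400 (T = (-69 + 49)² = (-20)² = 400)
b(-126, 46)/T = (3 + 46³)/400 = (3 + 97336)*(1/400) = 97339*(1/400) = 97339/400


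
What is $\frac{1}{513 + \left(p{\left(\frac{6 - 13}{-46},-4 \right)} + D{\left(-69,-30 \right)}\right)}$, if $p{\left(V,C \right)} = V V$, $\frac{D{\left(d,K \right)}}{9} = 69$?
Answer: $\frac{2116}{2399593} \approx 0.00088182$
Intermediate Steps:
$D{\left(d,K \right)} = 621$ ($D{\left(d,K \right)} = 9 \cdot 69 = 621$)
$p{\left(V,C \right)} = V^{2}$
$\frac{1}{513 + \left(p{\left(\frac{6 - 13}{-46},-4 \right)} + D{\left(-69,-30 \right)}\right)} = \frac{1}{513 + \left(\left(\frac{6 - 13}{-46}\right)^{2} + 621\right)} = \frac{1}{513 + \left(\left(\left(-7\right) \left(- \frac{1}{46}\right)\right)^{2} + 621\right)} = \frac{1}{513 + \left(\left(\frac{7}{46}\right)^{2} + 621\right)} = \frac{1}{513 + \left(\frac{49}{2116} + 621\right)} = \frac{1}{513 + \frac{1314085}{2116}} = \frac{1}{\frac{2399593}{2116}} = \frac{2116}{2399593}$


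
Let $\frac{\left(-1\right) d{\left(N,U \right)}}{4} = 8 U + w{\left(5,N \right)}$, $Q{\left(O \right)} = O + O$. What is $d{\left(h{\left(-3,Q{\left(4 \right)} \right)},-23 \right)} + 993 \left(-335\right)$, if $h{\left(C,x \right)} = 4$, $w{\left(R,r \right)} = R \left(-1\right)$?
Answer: $-331899$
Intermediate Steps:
$Q{\left(O \right)} = 2 O$
$w{\left(R,r \right)} = - R$
$d{\left(N,U \right)} = 20 - 32 U$ ($d{\left(N,U \right)} = - 4 \left(8 U - 5\right) = - 4 \left(-5 + 8 U\right) = 20 - 32 U$)
$d{\left(h{\left(-3,Q{\left(4 \right)} \right)},-23 \right)} + 993 \left(-335\right) = \left(20 - -736\right) + 993 \left(-335\right) = \left(20 + 736\right) - 332655 = 756 - 332655 = -331899$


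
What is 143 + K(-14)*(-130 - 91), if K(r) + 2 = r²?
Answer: -42731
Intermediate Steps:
K(r) = -2 + r²
143 + K(-14)*(-130 - 91) = 143 + (-2 + (-14)²)*(-130 - 91) = 143 + (-2 + 196)*(-221) = 143 + 194*(-221) = 143 - 42874 = -42731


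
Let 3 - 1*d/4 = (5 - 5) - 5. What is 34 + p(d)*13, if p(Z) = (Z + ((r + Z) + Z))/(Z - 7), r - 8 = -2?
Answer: 2176/25 ≈ 87.040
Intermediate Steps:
r = 6 (r = 8 - 2 = 6)
d = 32 (d = 12 - 4*((5 - 5) - 5) = 12 - 4*(0 - 5) = 12 - 4*(-5) = 12 + 20 = 32)
p(Z) = (6 + 3*Z)/(-7 + Z) (p(Z) = (Z + ((6 + Z) + Z))/(Z - 7) = (Z + (6 + 2*Z))/(-7 + Z) = (6 + 3*Z)/(-7 + Z))
34 + p(d)*13 = 34 + (3*(2 + 32)/(-7 + 32))*13 = 34 + (3*34/25)*13 = 34 + (3*(1/25)*34)*13 = 34 + (102/25)*13 = 34 + 1326/25 = 2176/25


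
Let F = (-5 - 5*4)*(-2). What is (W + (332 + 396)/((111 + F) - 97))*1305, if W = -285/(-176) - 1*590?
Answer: -132526665/176 ≈ -7.5299e+5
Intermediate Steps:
F = 50 (F = (-5 - 20)*(-2) = -25*(-2) = 50)
W = -103555/176 (W = -285*(-1/176) - 590 = 285/176 - 590 = -103555/176 ≈ -588.38)
(W + (332 + 396)/((111 + F) - 97))*1305 = (-103555/176 + (332 + 396)/((111 + 50) - 97))*1305 = (-103555/176 + 728/(161 - 97))*1305 = (-103555/176 + 728/64)*1305 = (-103555/176 + 728*(1/64))*1305 = (-103555/176 + 91/8)*1305 = -101553/176*1305 = -132526665/176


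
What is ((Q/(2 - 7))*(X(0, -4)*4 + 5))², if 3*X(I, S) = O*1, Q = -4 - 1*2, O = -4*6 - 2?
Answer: 31684/25 ≈ 1267.4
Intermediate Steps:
O = -26 (O = -24 - 2 = -26)
Q = -6 (Q = -4 - 2 = -6)
X(I, S) = -26/3 (X(I, S) = (-26*1)/3 = (⅓)*(-26) = -26/3)
((Q/(2 - 7))*(X(0, -4)*4 + 5))² = ((-6/(2 - 7))*(-26/3*4 + 5))² = ((-6/(-5))*(-104/3 + 5))² = (-⅕*(-6)*(-89/3))² = ((6/5)*(-89/3))² = (-178/5)² = 31684/25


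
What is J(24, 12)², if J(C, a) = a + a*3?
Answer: 2304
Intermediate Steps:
J(C, a) = 4*a (J(C, a) = a + 3*a = 4*a)
J(24, 12)² = (4*12)² = 48² = 2304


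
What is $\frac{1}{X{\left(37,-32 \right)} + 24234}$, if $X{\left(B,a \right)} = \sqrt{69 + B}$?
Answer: $\frac{12117}{293643325} - \frac{\sqrt{106}}{587286650} \approx 4.1247 \cdot 10^{-5}$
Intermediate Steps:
$\frac{1}{X{\left(37,-32 \right)} + 24234} = \frac{1}{\sqrt{69 + 37} + 24234} = \frac{1}{\sqrt{106} + 24234} = \frac{1}{24234 + \sqrt{106}}$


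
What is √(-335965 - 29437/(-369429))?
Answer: 2*I*√11462937128095773/369429 ≈ 579.63*I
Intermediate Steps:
√(-335965 - 29437/(-369429)) = √(-335965 - 29437*(-1/369429)) = √(-335965 + 29437/369429) = √(-124115184548/369429) = 2*I*√11462937128095773/369429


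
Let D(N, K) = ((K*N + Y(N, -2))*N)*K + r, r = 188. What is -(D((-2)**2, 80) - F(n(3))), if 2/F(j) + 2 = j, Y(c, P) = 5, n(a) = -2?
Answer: -208377/2 ≈ -1.0419e+5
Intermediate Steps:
F(j) = 2/(-2 + j)
D(N, K) = 188 + K*N*(5 + K*N) (D(N, K) = ((K*N + 5)*N)*K + 188 = ((5 + K*N)*N)*K + 188 = (N*(5 + K*N))*K + 188 = K*N*(5 + K*N) + 188 = 188 + K*N*(5 + K*N))
-(D((-2)**2, 80) - F(n(3))) = -((188 + 80**2*((-2)**2)**2 + 5*80*(-2)**2) - 2/(-2 - 2)) = -((188 + 6400*4**2 + 5*80*4) - 2/(-4)) = -((188 + 6400*16 + 1600) - 2*(-1)/4) = -((188 + 102400 + 1600) - 1*(-1/2)) = -(104188 + 1/2) = -1*208377/2 = -208377/2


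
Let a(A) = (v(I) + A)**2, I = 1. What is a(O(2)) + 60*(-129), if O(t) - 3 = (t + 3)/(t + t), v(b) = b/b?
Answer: -123399/16 ≈ -7712.4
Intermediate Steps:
v(b) = 1
O(t) = 3 + (3 + t)/(2*t) (O(t) = 3 + (t + 3)/(t + t) = 3 + (3 + t)/((2*t)) = 3 + (3 + t)*(1/(2*t)) = 3 + (3 + t)/(2*t))
a(A) = (1 + A)**2
a(O(2)) + 60*(-129) = (1 + (1/2)*(3 + 7*2)/2)**2 + 60*(-129) = (1 + (1/2)*(1/2)*(3 + 14))**2 - 7740 = (1 + (1/2)*(1/2)*17)**2 - 7740 = (1 + 17/4)**2 - 7740 = (21/4)**2 - 7740 = 441/16 - 7740 = -123399/16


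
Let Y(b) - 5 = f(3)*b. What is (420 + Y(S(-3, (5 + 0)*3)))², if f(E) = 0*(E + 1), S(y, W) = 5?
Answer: 180625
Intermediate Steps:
f(E) = 0 (f(E) = 0*(1 + E) = 0)
Y(b) = 5 (Y(b) = 5 + 0*b = 5 + 0 = 5)
(420 + Y(S(-3, (5 + 0)*3)))² = (420 + 5)² = 425² = 180625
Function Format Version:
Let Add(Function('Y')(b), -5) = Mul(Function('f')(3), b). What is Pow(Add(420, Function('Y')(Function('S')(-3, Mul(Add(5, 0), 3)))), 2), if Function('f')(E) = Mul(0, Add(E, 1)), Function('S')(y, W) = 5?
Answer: 180625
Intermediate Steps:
Function('f')(E) = 0 (Function('f')(E) = Mul(0, Add(1, E)) = 0)
Function('Y')(b) = 5 (Function('Y')(b) = Add(5, Mul(0, b)) = Add(5, 0) = 5)
Pow(Add(420, Function('Y')(Function('S')(-3, Mul(Add(5, 0), 3)))), 2) = Pow(Add(420, 5), 2) = Pow(425, 2) = 180625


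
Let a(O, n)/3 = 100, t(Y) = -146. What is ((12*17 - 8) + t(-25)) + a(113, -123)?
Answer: 350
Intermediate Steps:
a(O, n) = 300 (a(O, n) = 3*100 = 300)
((12*17 - 8) + t(-25)) + a(113, -123) = ((12*17 - 8) - 146) + 300 = ((204 - 8) - 146) + 300 = (196 - 146) + 300 = 50 + 300 = 350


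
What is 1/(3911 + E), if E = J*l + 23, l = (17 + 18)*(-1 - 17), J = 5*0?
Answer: 1/3934 ≈ 0.00025419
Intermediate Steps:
J = 0
l = -630 (l = 35*(-18) = -630)
E = 23 (E = 0*(-630) + 23 = 0 + 23 = 23)
1/(3911 + E) = 1/(3911 + 23) = 1/3934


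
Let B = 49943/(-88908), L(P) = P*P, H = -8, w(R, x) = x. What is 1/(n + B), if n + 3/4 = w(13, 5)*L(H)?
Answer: 22227/7083484 ≈ 0.0031379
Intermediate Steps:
L(P) = P²
B = -49943/88908 (B = 49943*(-1/88908) = -49943/88908 ≈ -0.56174)
n = 1277/4 (n = -¾ + 5*(-8)² = -¾ + 5*64 = -¾ + 320 = 1277/4 ≈ 319.25)
1/(n + B) = 1/(1277/4 - 49943/88908) = 1/(7083484/22227) = 22227/7083484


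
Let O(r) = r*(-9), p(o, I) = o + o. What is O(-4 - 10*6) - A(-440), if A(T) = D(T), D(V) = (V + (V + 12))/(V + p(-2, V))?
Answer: 63719/111 ≈ 574.04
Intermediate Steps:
p(o, I) = 2*o
O(r) = -9*r
D(V) = (12 + 2*V)/(-4 + V) (D(V) = (V + (V + 12))/(V + 2*(-2)) = (V + (12 + V))/(V - 4) = (12 + 2*V)/(-4 + V))
A(T) = 2*(6 + T)/(-4 + T)
O(-4 - 10*6) - A(-440) = -9*(-4 - 10*6) - 2*(6 - 440)/(-4 - 440) = -9*(-4 - 60) - 2*(-434)/(-444) = -9*(-64) - 2*(-1)*(-434)/444 = 576 - 1*217/111 = 576 - 217/111 = 63719/111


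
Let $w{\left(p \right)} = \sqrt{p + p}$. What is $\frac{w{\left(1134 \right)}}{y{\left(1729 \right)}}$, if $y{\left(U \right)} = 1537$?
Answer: $\frac{18 \sqrt{7}}{1537} \approx 0.030985$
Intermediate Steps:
$w{\left(p \right)} = \sqrt{2} \sqrt{p}$ ($w{\left(p \right)} = \sqrt{2 p} = \sqrt{2} \sqrt{p}$)
$\frac{w{\left(1134 \right)}}{y{\left(1729 \right)}} = \frac{\sqrt{2} \sqrt{1134}}{1537} = \sqrt{2} \cdot 9 \sqrt{14} \cdot \frac{1}{1537} = 18 \sqrt{7} \cdot \frac{1}{1537} = \frac{18 \sqrt{7}}{1537}$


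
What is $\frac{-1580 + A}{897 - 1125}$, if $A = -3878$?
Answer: $\frac{2729}{114} \approx 23.939$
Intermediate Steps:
$\frac{-1580 + A}{897 - 1125} = \frac{-1580 - 3878}{897 - 1125} = - \frac{5458}{-228} = \left(-5458\right) \left(- \frac{1}{228}\right) = \frac{2729}{114}$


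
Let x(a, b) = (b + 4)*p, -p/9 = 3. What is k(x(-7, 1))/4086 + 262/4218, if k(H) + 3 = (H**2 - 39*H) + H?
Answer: 2765813/478743 ≈ 5.7772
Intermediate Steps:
p = -27 (p = -9*3 = -27)
x(a, b) = -108 - 27*b (x(a, b) = (b + 4)*(-27) = (4 + b)*(-27) = -108 - 27*b)
k(H) = -3 + H**2 - 38*H (k(H) = -3 + ((H**2 - 39*H) + H) = -3 + (H**2 - 38*H) = -3 + H**2 - 38*H)
k(x(-7, 1))/4086 + 262/4218 = (-3 + (-108 - 27*1)**2 - 38*(-108 - 27*1))/4086 + 262/4218 = (-3 + (-108 - 27)**2 - 38*(-108 - 27))*(1/4086) + 262*(1/4218) = (-3 + (-135)**2 - 38*(-135))*(1/4086) + 131/2109 = (-3 + 18225 + 5130)*(1/4086) + 131/2109 = 23352*(1/4086) + 131/2109 = 3892/681 + 131/2109 = 2765813/478743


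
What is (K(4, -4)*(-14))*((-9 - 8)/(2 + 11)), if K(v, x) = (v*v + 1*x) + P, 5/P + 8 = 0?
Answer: 833/4 ≈ 208.25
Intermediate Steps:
P = -5/8 (P = 5/(-8 + 0) = 5/(-8) = 5*(-1/8) = -5/8 ≈ -0.62500)
K(v, x) = -5/8 + x + v**2 (K(v, x) = (v*v + 1*x) - 5/8 = (v**2 + x) - 5/8 = (x + v**2) - 5/8 = -5/8 + x + v**2)
(K(4, -4)*(-14))*((-9 - 8)/(2 + 11)) = ((-5/8 - 4 + 4**2)*(-14))*((-9 - 8)/(2 + 11)) = ((-5/8 - 4 + 16)*(-14))*(-17/13) = ((91/8)*(-14))*(-17*1/13) = -637/4*(-17/13) = 833/4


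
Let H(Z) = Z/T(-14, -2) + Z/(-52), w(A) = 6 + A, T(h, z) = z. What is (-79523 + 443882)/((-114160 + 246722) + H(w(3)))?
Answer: 18946668/6892981 ≈ 2.7487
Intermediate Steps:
H(Z) = -27*Z/52 (H(Z) = Z/(-2) + Z/(-52) = Z*(-½) + Z*(-1/52) = -Z/2 - Z/52 = -27*Z/52)
(-79523 + 443882)/((-114160 + 246722) + H(w(3))) = (-79523 + 443882)/((-114160 + 246722) - 27*(6 + 3)/52) = 364359/(132562 - 27/52*9) = 364359/(132562 - 243/52) = 364359/(6892981/52) = 364359*(52/6892981) = 18946668/6892981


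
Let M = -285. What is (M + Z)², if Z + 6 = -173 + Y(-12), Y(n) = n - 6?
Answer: 232324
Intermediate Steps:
Y(n) = -6 + n
Z = -197 (Z = -6 + (-173 + (-6 - 12)) = -6 + (-173 - 18) = -6 - 191 = -197)
(M + Z)² = (-285 - 197)² = (-482)² = 232324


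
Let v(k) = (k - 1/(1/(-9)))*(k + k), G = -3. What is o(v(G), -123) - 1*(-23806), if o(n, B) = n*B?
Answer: 28234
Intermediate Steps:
v(k) = 2*k*(9 + k) (v(k) = (k - 1/(-⅑))*(2*k) = (k - 1*(-9))*(2*k) = (k + 9)*(2*k) = (9 + k)*(2*k) = 2*k*(9 + k))
o(n, B) = B*n
o(v(G), -123) - 1*(-23806) = -246*(-3)*(9 - 3) - 1*(-23806) = -246*(-3)*6 + 23806 = -123*(-36) + 23806 = 4428 + 23806 = 28234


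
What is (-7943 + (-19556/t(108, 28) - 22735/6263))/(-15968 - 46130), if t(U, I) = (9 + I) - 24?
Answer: 384742950/2527978531 ≈ 0.15219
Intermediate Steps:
t(U, I) = -15 + I
(-7943 + (-19556/t(108, 28) - 22735/6263))/(-15968 - 46130) = (-7943 + (-19556/(-15 + 28) - 22735/6263))/(-15968 - 46130) = (-7943 + (-19556/13 - 22735*1/6263))/(-62098) = (-7943 + (-19556*1/13 - 22735/6263))*(-1/62098) = (-7943 + (-19556/13 - 22735/6263))*(-1/62098) = (-7943 - 122774783/81419)*(-1/62098) = -769485900/81419*(-1/62098) = 384742950/2527978531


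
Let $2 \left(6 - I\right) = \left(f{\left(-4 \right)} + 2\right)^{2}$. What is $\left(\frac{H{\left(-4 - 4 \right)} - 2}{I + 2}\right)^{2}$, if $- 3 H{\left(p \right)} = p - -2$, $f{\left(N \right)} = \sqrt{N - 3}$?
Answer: $0$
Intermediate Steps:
$f{\left(N \right)} = \sqrt{-3 + N}$
$H{\left(p \right)} = - \frac{2}{3} - \frac{p}{3}$ ($H{\left(p \right)} = - \frac{p - -2}{3} = - \frac{p + 2}{3} = - \frac{2 + p}{3} = - \frac{2}{3} - \frac{p}{3}$)
$I = 6 - \frac{\left(2 + i \sqrt{7}\right)^{2}}{2}$ ($I = 6 - \frac{\left(\sqrt{-3 - 4} + 2\right)^{2}}{2} = 6 - \frac{\left(\sqrt{-7} + 2\right)^{2}}{2} = 6 - \frac{\left(i \sqrt{7} + 2\right)^{2}}{2} = 6 - \frac{\left(2 + i \sqrt{7}\right)^{2}}{2} \approx 7.5 - 5.2915 i$)
$\left(\frac{H{\left(-4 - 4 \right)} - 2}{I + 2}\right)^{2} = \left(\frac{\left(- \frac{2}{3} - \frac{-4 - 4}{3}\right) - 2}{\left(\frac{15}{2} - 2 i \sqrt{7}\right) + 2}\right)^{2} = \left(\frac{\left(- \frac{2}{3} - \frac{-4 - 4}{3}\right) - 2}{\frac{19}{2} - 2 i \sqrt{7}}\right)^{2} = \left(\frac{\left(- \frac{2}{3} - - \frac{8}{3}\right) - 2}{\frac{19}{2} - 2 i \sqrt{7}}\right)^{2} = \left(\frac{\left(- \frac{2}{3} + \frac{8}{3}\right) - 2}{\frac{19}{2} - 2 i \sqrt{7}}\right)^{2} = \left(\frac{2 - 2}{\frac{19}{2} - 2 i \sqrt{7}}\right)^{2} = \left(\frac{0}{\frac{19}{2} - 2 i \sqrt{7}}\right)^{2} = 0^{2} = 0$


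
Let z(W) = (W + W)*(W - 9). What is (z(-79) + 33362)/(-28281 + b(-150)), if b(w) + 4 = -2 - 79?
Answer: -23633/14183 ≈ -1.6663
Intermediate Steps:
b(w) = -85 (b(w) = -4 + (-2 - 79) = -4 - 81 = -85)
z(W) = 2*W*(-9 + W) (z(W) = (2*W)*(-9 + W) = 2*W*(-9 + W))
(z(-79) + 33362)/(-28281 + b(-150)) = (2*(-79)*(-9 - 79) + 33362)/(-28281 - 85) = (2*(-79)*(-88) + 33362)/(-28366) = (13904 + 33362)*(-1/28366) = 47266*(-1/28366) = -23633/14183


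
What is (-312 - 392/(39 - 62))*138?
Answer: -40704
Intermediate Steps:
(-312 - 392/(39 - 62))*138 = (-312 - 392/(-23))*138 = (-312 - 392*(-1/23))*138 = (-312 + 392/23)*138 = -6784/23*138 = -40704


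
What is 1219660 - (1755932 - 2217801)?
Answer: 1681529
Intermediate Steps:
1219660 - (1755932 - 2217801) = 1219660 - 1*(-461869) = 1219660 + 461869 = 1681529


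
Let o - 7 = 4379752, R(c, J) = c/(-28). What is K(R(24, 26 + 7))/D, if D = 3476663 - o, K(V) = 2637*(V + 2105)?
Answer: -4315597/702408 ≈ -6.1440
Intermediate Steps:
R(c, J) = -c/28 (R(c, J) = c*(-1/28) = -c/28)
o = 4379759 (o = 7 + 4379752 = 4379759)
K(V) = 5550885 + 2637*V (K(V) = 2637*(2105 + V) = 5550885 + 2637*V)
D = -903096 (D = 3476663 - 1*4379759 = 3476663 - 4379759 = -903096)
K(R(24, 26 + 7))/D = (5550885 + 2637*(-1/28*24))/(-903096) = (5550885 + 2637*(-6/7))*(-1/903096) = (5550885 - 15822/7)*(-1/903096) = (38840373/7)*(-1/903096) = -4315597/702408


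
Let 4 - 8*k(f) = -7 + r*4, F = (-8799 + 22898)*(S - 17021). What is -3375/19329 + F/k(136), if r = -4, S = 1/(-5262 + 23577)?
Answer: -226547056212279709/3186095715 ≈ -7.1105e+7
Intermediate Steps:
S = 1/18315 ≈ 5.4600e-5
F = -4395216817786/18315 (F = (-8799 + 22898)*(1/18315 - 17021) = 14099*(-311739614/18315) = -4395216817786/18315 ≈ -2.3998e+8)
k(f) = 27/8 (k(f) = ½ - (-7 - 4*4)/8 = ½ - (-7 - 16)/8 = ½ - ⅛*(-23) = ½ + 23/8 = 27/8)
-3375/19329 + F/k(136) = -3375/19329 - 4395216817786/(18315*27/8) = -3375*1/19329 - 4395216817786/18315*8/27 = -1125/6443 - 35161734542288/494505 = -226547056212279709/3186095715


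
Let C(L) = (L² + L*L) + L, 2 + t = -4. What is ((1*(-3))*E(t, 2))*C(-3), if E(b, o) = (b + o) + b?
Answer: 450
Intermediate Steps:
t = -6 (t = -2 - 4 = -6)
C(L) = L + 2*L² (C(L) = (L² + L²) + L = 2*L² + L = L + 2*L²)
E(b, o) = o + 2*b
((1*(-3))*E(t, 2))*C(-3) = ((1*(-3))*(2 + 2*(-6)))*(-3*(1 + 2*(-3))) = (-3*(2 - 12))*(-3*(1 - 6)) = (-3*(-10))*(-3*(-5)) = 30*15 = 450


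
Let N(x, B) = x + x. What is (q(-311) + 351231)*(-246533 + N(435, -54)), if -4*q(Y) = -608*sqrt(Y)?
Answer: -86284461153 - 37340776*I*sqrt(311) ≈ -8.6284e+10 - 6.5851e+8*I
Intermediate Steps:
q(Y) = 152*sqrt(Y) (q(Y) = -(-152)*sqrt(Y) = 152*sqrt(Y))
N(x, B) = 2*x
(q(-311) + 351231)*(-246533 + N(435, -54)) = (152*sqrt(-311) + 351231)*(-246533 + 2*435) = (152*(I*sqrt(311)) + 351231)*(-246533 + 870) = (152*I*sqrt(311) + 351231)*(-245663) = (351231 + 152*I*sqrt(311))*(-245663) = -86284461153 - 37340776*I*sqrt(311)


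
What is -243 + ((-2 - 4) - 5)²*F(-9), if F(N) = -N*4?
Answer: 4113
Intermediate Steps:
F(N) = -4*N
-243 + ((-2 - 4) - 5)²*F(-9) = -243 + ((-2 - 4) - 5)²*(-4*(-9)) = -243 + (-6 - 5)²*36 = -243 + (-11)²*36 = -243 + 121*36 = -243 + 4356 = 4113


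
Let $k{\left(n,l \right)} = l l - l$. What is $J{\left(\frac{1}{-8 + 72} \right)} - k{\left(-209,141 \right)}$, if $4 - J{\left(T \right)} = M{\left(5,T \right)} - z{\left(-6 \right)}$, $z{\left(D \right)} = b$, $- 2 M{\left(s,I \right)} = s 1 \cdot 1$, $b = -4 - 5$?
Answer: $- \frac{39485}{2} \approx -19743.0$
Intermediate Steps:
$k{\left(n,l \right)} = l^{2} - l$
$b = -9$ ($b = -4 - 5 = -9$)
$M{\left(s,I \right)} = - \frac{s}{2}$ ($M{\left(s,I \right)} = - \frac{s 1 \cdot 1}{2} = - \frac{s 1}{2} = - \frac{s}{2}$)
$z{\left(D \right)} = -9$
$J{\left(T \right)} = - \frac{5}{2}$ ($J{\left(T \right)} = 4 - \left(\left(- \frac{1}{2}\right) 5 - -9\right) = 4 - \left(- \frac{5}{2} + 9\right) = 4 - \frac{13}{2} = - \frac{5}{2}$)
$J{\left(\frac{1}{-8 + 72} \right)} - k{\left(-209,141 \right)} = - \frac{5}{2} - 141 \left(-1 + 141\right) = - \frac{5}{2} - 141 \cdot 140 = - \frac{5}{2} - 19740 = - \frac{39485}{2}$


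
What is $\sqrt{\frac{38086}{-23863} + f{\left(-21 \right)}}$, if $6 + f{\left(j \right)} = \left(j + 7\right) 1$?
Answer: $\frac{i \sqrt{250973502}}{3409} \approx 4.6472 i$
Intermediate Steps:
$f{\left(j \right)} = 1 + j$ ($f{\left(j \right)} = -6 + \left(j + 7\right) 1 = -6 + \left(7 + j\right) 1 = -6 + \left(7 + j\right) = 1 + j$)
$\sqrt{\frac{38086}{-23863} + f{\left(-21 \right)}} = \sqrt{\frac{38086}{-23863} + \left(1 - 21\right)} = \sqrt{38086 \left(- \frac{1}{23863}\right) - 20} = \sqrt{- \frac{38086}{23863} - 20} = \sqrt{- \frac{515346}{23863}} = \frac{i \sqrt{250973502}}{3409}$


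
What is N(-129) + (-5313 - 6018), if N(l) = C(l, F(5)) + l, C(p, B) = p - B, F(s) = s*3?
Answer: -11604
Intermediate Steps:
F(s) = 3*s
N(l) = -15 + 2*l (N(l) = (l - 3*5) + l = (l - 1*15) + l = (l - 15) + l = (-15 + l) + l = -15 + 2*l)
N(-129) + (-5313 - 6018) = (-15 + 2*(-129)) + (-5313 - 6018) = (-15 - 258) - 11331 = -273 - 11331 = -11604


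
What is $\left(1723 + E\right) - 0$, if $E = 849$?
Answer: $2572$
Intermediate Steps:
$\left(1723 + E\right) - 0 = \left(1723 + 849\right) - 0 = 2572 + 0 = 2572$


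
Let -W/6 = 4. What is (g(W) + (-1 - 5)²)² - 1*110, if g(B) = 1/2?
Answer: 4889/4 ≈ 1222.3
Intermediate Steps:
W = -24 (W = -6*4 = -24)
g(B) = ½
(g(W) + (-1 - 5)²)² - 1*110 = (½ + (-1 - 5)²)² - 1*110 = (½ + (-6)²)² - 110 = (½ + 36)² - 110 = (73/2)² - 110 = 5329/4 - 110 = 4889/4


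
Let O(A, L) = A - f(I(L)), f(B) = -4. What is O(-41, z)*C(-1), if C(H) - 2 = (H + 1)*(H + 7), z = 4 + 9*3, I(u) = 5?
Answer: -74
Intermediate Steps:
z = 31 (z = 4 + 27 = 31)
C(H) = 2 + (1 + H)*(7 + H) (C(H) = 2 + (H + 1)*(H + 7) = 2 + (1 + H)*(7 + H))
O(A, L) = 4 + A (O(A, L) = A - 1*(-4) = A + 4 = 4 + A)
O(-41, z)*C(-1) = (4 - 41)*(9 + (-1)² + 8*(-1)) = -37*(9 + 1 - 8) = -37*2 = -74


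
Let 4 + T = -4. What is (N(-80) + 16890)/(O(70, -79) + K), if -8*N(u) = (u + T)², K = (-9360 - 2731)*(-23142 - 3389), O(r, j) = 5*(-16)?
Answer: 15922/320786241 ≈ 4.9634e-5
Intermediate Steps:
T = -8 (T = -4 - 4 = -8)
O(r, j) = -80
K = 320786321 (K = -12091*(-26531) = 320786321)
N(u) = -(-8 + u)²/8 (N(u) = -(u - 8)²/8 = -(-8 + u)²/8)
(N(-80) + 16890)/(O(70, -79) + K) = (-(-8 - 80)²/8 + 16890)/(-80 + 320786321) = (-⅛*(-88)² + 16890)/320786241 = (-⅛*7744 + 16890)*(1/320786241) = (-968 + 16890)*(1/320786241) = 15922*(1/320786241) = 15922/320786241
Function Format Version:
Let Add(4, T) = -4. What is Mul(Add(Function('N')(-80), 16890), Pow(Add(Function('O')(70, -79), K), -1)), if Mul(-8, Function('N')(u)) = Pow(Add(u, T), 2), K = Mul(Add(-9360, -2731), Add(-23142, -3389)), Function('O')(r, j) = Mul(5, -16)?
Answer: Rational(15922, 320786241) ≈ 4.9634e-5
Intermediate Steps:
T = -8 (T = Add(-4, -4) = -8)
Function('O')(r, j) = -80
K = 320786321 (K = Mul(-12091, -26531) = 320786321)
Function('N')(u) = Mul(Rational(-1, 8), Pow(Add(-8, u), 2)) (Function('N')(u) = Mul(Rational(-1, 8), Pow(Add(u, -8), 2)) = Mul(Rational(-1, 8), Pow(Add(-8, u), 2)))
Mul(Add(Function('N')(-80), 16890), Pow(Add(Function('O')(70, -79), K), -1)) = Mul(Add(Mul(Rational(-1, 8), Pow(Add(-8, -80), 2)), 16890), Pow(Add(-80, 320786321), -1)) = Mul(Add(Mul(Rational(-1, 8), Pow(-88, 2)), 16890), Pow(320786241, -1)) = Mul(Add(Mul(Rational(-1, 8), 7744), 16890), Rational(1, 320786241)) = Mul(Add(-968, 16890), Rational(1, 320786241)) = Mul(15922, Rational(1, 320786241)) = Rational(15922, 320786241)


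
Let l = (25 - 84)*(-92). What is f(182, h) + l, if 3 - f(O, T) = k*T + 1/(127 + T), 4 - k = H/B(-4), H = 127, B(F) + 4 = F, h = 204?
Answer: 911241/662 ≈ 1376.5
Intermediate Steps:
B(F) = -4 + F
k = 159/8 (k = 4 - 127/(-4 - 4) = 4 - 127/(-8) = 4 - 127*(-1)/8 = 4 - 1*(-127/8) = 4 + 127/8 = 159/8 ≈ 19.875)
f(O, T) = 3 - 1/(127 + T) - 159*T/8 (f(O, T) = 3 - (159*T/8 + 1/(127 + T)) = 3 - (1/(127 + T) + 159*T/8) = 3 + (-1/(127 + T) - 159*T/8) = 3 - 1/(127 + T) - 159*T/8)
l = 5428 (l = -59*(-92) = 5428)
f(182, h) + l = (3040 - 20169*204 - 159*204**2)/(8*(127 + 204)) + 5428 = (1/8)*(3040 - 4114476 - 159*41616)/331 + 5428 = (1/8)*(1/331)*(3040 - 4114476 - 6616944) + 5428 = (1/8)*(1/331)*(-10728380) + 5428 = -2682095/662 + 5428 = 911241/662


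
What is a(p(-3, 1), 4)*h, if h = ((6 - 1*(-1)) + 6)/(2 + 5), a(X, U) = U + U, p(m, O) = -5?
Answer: 104/7 ≈ 14.857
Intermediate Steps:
a(X, U) = 2*U
h = 13/7 (h = ((6 + 1) + 6)/7 = (7 + 6)*(⅐) = 13*(⅐) = 13/7 ≈ 1.8571)
a(p(-3, 1), 4)*h = (2*4)*(13/7) = 8*(13/7) = 104/7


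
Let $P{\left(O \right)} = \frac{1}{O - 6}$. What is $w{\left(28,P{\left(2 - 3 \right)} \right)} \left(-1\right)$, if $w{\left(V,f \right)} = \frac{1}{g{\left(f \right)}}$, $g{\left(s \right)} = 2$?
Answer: $- \frac{1}{2} \approx -0.5$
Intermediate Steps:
$P{\left(O \right)} = \frac{1}{-6 + O}$
$w{\left(V,f \right)} = \frac{1}{2}$
$w{\left(28,P{\left(2 - 3 \right)} \right)} \left(-1\right) = \frac{1}{2} \left(-1\right) = - \frac{1}{2}$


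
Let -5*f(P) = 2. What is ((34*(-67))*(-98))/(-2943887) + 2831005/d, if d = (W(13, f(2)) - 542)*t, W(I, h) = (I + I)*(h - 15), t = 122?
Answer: -41799129020991/1692334656368 ≈ -24.699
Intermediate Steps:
f(P) = -⅖ (f(P) = -⅕*2 = -⅖)
W(I, h) = 2*I*(-15 + h) (W(I, h) = (2*I)*(-15 + h) = 2*I*(-15 + h))
d = -574864/5 (d = (2*13*(-15 - ⅖) - 542)*122 = (2*13*(-77/5) - 542)*122 = (-2002/5 - 542)*122 = -4712/5*122 = -574864/5 ≈ -1.1497e+5)
((34*(-67))*(-98))/(-2943887) + 2831005/d = ((34*(-67))*(-98))/(-2943887) + 2831005/(-574864/5) = -2278*(-98)*(-1/2943887) + 2831005*(-5/574864) = 223244*(-1/2943887) - 14155025/574864 = -223244/2943887 - 14155025/574864 = -41799129020991/1692334656368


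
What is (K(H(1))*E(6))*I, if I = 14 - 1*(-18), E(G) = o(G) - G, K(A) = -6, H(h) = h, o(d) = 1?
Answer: 960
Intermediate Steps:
E(G) = 1 - G
I = 32 (I = 14 + 18 = 32)
(K(H(1))*E(6))*I = -6*(1 - 1*6)*32 = -6*(1 - 6)*32 = -6*(-5)*32 = 30*32 = 960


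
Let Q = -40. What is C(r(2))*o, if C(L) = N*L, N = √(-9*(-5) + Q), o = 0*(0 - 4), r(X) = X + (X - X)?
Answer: 0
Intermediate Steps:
r(X) = X (r(X) = X + 0 = X)
o = 0 (o = 0*(-4) = 0)
N = √5 (N = √(-9*(-5) - 40) = √(45 - 40) = √5 ≈ 2.2361)
C(L) = L*√5 (C(L) = √5*L = L*√5)
C(r(2))*o = (2*√5)*0 = 0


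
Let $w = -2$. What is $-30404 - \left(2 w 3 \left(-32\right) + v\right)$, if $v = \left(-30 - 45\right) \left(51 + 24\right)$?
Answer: $-25163$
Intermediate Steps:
$v = -5625$ ($v = \left(-75\right) 75 = -5625$)
$-30404 - \left(2 w 3 \left(-32\right) + v\right) = -30404 - \left(2 \left(-2\right) 3 \left(-32\right) - 5625\right) = -30404 - \left(\left(-4\right) 3 \left(-32\right) - 5625\right) = -30404 - \left(\left(-12\right) \left(-32\right) - 5625\right) = -30404 - \left(384 - 5625\right) = -30404 - -5241 = -30404 + 5241 = -25163$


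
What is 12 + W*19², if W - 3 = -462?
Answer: -165687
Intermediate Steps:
W = -459 (W = 3 - 462 = -459)
12 + W*19² = 12 - 459*19² = 12 - 459*361 = 12 - 165699 = -165687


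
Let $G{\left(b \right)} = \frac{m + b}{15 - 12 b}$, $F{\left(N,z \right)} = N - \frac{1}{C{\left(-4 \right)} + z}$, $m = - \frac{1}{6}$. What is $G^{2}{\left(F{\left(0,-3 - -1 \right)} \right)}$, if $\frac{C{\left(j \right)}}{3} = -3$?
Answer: $\frac{25}{842724} \approx 2.9666 \cdot 10^{-5}$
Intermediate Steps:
$C{\left(j \right)} = -9$ ($C{\left(j \right)} = 3 \left(-3\right) = -9$)
$m = - \frac{1}{6}$ ($m = \left(-1\right) \frac{1}{6} = - \frac{1}{6} \approx -0.16667$)
$F{\left(N,z \right)} = N - \frac{1}{-9 + z}$
$G{\left(b \right)} = \frac{- \frac{1}{6} + b}{15 - 12 b}$
$G^{2}{\left(F{\left(0,-3 - -1 \right)} \right)} = \left(\frac{1 - 6 \frac{-1 - 0 + 0 \left(-3 - -1\right)}{-9 - 2}}{18 \left(-5 + 4 \frac{-1 - 0 + 0 \left(-3 - -1\right)}{-9 - 2}\right)}\right)^{2} = \left(\frac{1 - 6 \frac{-1 + 0 + 0 \left(-3 + 1\right)}{-9 + \left(-3 + 1\right)}}{18 \left(-5 + 4 \frac{-1 + 0 + 0 \left(-3 + 1\right)}{-9 + \left(-3 + 1\right)}\right)}\right)^{2} = \left(\frac{1 - 6 \frac{-1 + 0 + 0 \left(-2\right)}{-9 - 2}}{18 \left(-5 + 4 \frac{-1 + 0 + 0 \left(-2\right)}{-9 - 2}\right)}\right)^{2} = \left(\frac{1 - 6 \frac{-1 + 0 + 0}{-11}}{18 \left(-5 + 4 \frac{-1 + 0 + 0}{-11}\right)}\right)^{2} = \left(\frac{1 - 6 \left(\left(- \frac{1}{11}\right) \left(-1\right)\right)}{18 \left(-5 + 4 \left(\left(- \frac{1}{11}\right) \left(-1\right)\right)\right)}\right)^{2} = \left(\frac{1 - \frac{6}{11}}{18 \left(-5 + 4 \cdot \frac{1}{11}\right)}\right)^{2} = \left(\frac{1 - \frac{6}{11}}{18 \left(-5 + \frac{4}{11}\right)}\right)^{2} = \left(\frac{1}{18} \frac{1}{- \frac{51}{11}} \cdot \frac{5}{11}\right)^{2} = \left(\frac{1}{18} \left(- \frac{11}{51}\right) \frac{5}{11}\right)^{2} = \left(- \frac{5}{918}\right)^{2} = \frac{25}{842724}$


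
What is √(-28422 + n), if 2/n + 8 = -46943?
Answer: 2*I*√15663338650781/46951 ≈ 168.59*I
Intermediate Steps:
n = -2/46951 (n = 2/(-8 - 46943) = 2/(-46951) = 2*(-1/46951) = -2/46951 ≈ -4.2598e-5)
√(-28422 + n) = √(-28422 - 2/46951) = √(-1334441324/46951) = 2*I*√15663338650781/46951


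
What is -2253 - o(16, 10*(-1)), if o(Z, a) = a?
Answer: -2243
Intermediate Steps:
-2253 - o(16, 10*(-1)) = -2253 - 10*(-1) = -2253 - 1*(-10) = -2253 + 10 = -2243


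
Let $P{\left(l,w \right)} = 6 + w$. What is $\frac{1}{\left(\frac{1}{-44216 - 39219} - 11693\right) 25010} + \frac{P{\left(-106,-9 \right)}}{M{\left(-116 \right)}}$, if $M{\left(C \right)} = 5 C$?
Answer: $\frac{89267840209}{17258460516640} \approx 0.0051724$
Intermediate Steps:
$\frac{1}{\left(\frac{1}{-44216 - 39219} - 11693\right) 25010} + \frac{P{\left(-106,-9 \right)}}{M{\left(-116 \right)}} = \frac{1}{\left(\frac{1}{-44216 - 39219} - 11693\right) 25010} + \frac{6 - 9}{5 \left(-116\right)} = \frac{1}{\frac{1}{-83435} - 11693} \cdot \frac{1}{25010} - \frac{3}{-580} = \frac{1}{- \frac{1}{83435} - 11693} \cdot \frac{1}{25010} - - \frac{3}{580} = \frac{1}{- \frac{975605456}{83435}} \cdot \frac{1}{25010} + \frac{3}{580} = \left(- \frac{83435}{975605456}\right) \frac{1}{25010} + \frac{3}{580} = - \frac{407}{119023865632} + \frac{3}{580} = \frac{89267840209}{17258460516640}$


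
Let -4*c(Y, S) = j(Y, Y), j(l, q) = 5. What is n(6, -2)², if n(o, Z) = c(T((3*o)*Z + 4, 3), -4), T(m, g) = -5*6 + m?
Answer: 25/16 ≈ 1.5625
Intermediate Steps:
T(m, g) = -30 + m
c(Y, S) = -5/4 (c(Y, S) = -¼*5 = -5/4)
n(o, Z) = -5/4
n(6, -2)² = (-5/4)² = 25/16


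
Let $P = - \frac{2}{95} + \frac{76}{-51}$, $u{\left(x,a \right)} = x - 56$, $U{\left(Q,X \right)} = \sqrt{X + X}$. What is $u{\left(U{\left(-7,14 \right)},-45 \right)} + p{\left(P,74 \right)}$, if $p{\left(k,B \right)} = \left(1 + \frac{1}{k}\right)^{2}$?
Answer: $- \frac{2996118775}{53611684} + 2 \sqrt{7} \approx -50.594$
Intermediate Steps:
$U{\left(Q,X \right)} = \sqrt{2} \sqrt{X}$ ($U{\left(Q,X \right)} = \sqrt{2 X} = \sqrt{2} \sqrt{X}$)
$u{\left(x,a \right)} = -56 + x$ ($u{\left(x,a \right)} = x - 56 = -56 + x$)
$P = - \frac{7322}{4845}$ ($P = \left(-2\right) \frac{1}{95} + 76 \left(- \frac{1}{51}\right) = - \frac{2}{95} - \frac{76}{51} = - \frac{7322}{4845} \approx -1.5112$)
$u{\left(U{\left(-7,14 \right)},-45 \right)} + p{\left(P,74 \right)} = \left(-56 + \sqrt{2} \sqrt{14}\right) + \frac{\left(1 - \frac{7322}{4845}\right)^{2}}{\frac{53611684}{23474025}} = \left(-56 + 2 \sqrt{7}\right) + \frac{23474025 \left(- \frac{2477}{4845}\right)^{2}}{53611684} = \left(-56 + 2 \sqrt{7}\right) + \frac{23474025}{53611684} \cdot \frac{6135529}{23474025} = \left(-56 + 2 \sqrt{7}\right) + \frac{6135529}{53611684} = - \frac{2996118775}{53611684} + 2 \sqrt{7}$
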